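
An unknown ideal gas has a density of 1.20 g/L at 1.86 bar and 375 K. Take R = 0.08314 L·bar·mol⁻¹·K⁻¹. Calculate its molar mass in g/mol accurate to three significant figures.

ρ = PM/(RT) ⇒ M = ρRT/P = (1.20 × 0.08314 × 375.0) / 1.86

M ≈ 20.1 g/mol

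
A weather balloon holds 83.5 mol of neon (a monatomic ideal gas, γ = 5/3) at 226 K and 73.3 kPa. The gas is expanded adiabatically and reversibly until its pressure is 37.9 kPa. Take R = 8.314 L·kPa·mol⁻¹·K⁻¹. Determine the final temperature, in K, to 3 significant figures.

T₂ ≈ 174 K

From PV = nRT: V₁ = nRT₁/P₁ = 2140 L.
Adiabatic (γ = 5/3), T V^(γ−1) and P V^γ constant: T₂ = T₁·(P₂/P₁)^((γ−1)/γ) = 173.6 K; V₂ = V₁·(P₁/P₂)^(1/γ) = 3180 L.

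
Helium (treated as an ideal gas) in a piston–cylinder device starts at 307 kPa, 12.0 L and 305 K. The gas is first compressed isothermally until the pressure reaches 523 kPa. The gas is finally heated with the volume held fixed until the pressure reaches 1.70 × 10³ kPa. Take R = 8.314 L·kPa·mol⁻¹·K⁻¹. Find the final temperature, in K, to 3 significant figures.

T₃ ≈ 991 K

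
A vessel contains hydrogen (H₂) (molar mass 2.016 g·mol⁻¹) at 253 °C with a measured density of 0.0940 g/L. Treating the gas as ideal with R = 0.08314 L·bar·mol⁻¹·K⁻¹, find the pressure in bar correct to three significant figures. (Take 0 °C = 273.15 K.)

P ≈ 2.04 bar

ρ = PM/(RT) ⇒ P = ρRT/M = (0.0940 × 0.08314 × 526.1) / 2.016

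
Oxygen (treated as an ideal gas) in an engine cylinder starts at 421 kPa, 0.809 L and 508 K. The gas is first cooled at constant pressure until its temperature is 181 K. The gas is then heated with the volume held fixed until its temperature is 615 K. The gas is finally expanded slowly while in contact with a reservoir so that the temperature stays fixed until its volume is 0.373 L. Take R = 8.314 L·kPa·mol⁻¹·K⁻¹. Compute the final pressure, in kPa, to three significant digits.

P constant ⇒ V ∝ T: P₂ = P₁; V₂ = V₁·(T₂/T₁) = 0.2882 L.
V constant ⇒ P ∝ T: V₃ = V₂; P₃ = P₂·(T₃/T₂) = 1430 kPa.
T constant ⇒ Boyle's law P V = const: T₄ = T₃; P₄ = P₃·(V₃/V₄) = 1105 kPa.

P₄ ≈ 1.11e+03 kPa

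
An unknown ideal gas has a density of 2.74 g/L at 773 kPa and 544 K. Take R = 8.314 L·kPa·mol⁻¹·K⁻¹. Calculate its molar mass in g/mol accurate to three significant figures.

ρ = PM/(RT) ⇒ M = ρRT/P = (2.74 × 8.314 × 544.0) / 773

M ≈ 16.0 g/mol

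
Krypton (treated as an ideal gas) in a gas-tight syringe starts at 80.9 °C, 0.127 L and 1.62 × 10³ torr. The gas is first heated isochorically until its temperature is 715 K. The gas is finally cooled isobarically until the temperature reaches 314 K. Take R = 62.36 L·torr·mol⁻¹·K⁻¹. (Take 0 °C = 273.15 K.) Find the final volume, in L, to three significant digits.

V₃ ≈ 0.0558 L

Convert: T₁ = 354.0 K.
V constant ⇒ P ∝ T: V₂ = V₁; P₂ = P₁·(T₂/T₁) = 3272 torr.
Isobaric, so V/T is constant: P₃ = P₂; V₃ = V₂·(T₃/T₂) = 0.05577 L.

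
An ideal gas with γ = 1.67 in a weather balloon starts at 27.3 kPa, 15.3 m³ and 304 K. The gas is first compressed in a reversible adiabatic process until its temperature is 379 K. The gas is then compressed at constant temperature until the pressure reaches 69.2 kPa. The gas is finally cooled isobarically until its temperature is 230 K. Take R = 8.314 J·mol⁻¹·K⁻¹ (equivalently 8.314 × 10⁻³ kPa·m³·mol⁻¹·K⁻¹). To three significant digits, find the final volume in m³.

Reversible adiabatic, γ = 1.67: P₂ = P₁·(T₂/T₁)^(γ/(γ−1)) = 47.30 kPa; V₂ = V₁·(T₁/T₂)^(1/(γ−1)) = 11.01 m³.
Isothermal, so P V is constant: T₃ = T₂; V₃ = V₂·(P₂/P₃) = 7.525 m³.
P constant ⇒ V ∝ T: P₄ = P₃; V₄ = V₃·(T₄/T₃) = 4.567 m³.

V₄ ≈ 4.57 m³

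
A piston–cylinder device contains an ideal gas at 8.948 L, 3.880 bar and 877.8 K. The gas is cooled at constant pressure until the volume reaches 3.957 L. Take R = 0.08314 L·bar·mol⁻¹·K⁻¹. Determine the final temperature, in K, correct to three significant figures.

P constant ⇒ V ∝ T: P₂ = P₁; T₂ = T₁·(V₂/V₁) = 388.2 K.

T₂ ≈ 388 K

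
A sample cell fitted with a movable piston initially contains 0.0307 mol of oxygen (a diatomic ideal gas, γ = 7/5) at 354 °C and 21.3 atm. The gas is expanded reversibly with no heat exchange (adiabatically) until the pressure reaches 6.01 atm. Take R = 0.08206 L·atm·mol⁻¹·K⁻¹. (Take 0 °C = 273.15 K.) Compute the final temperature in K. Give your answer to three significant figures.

Convert: T₁ = 627.1 K.
From PV = nRT: V₁ = nRT₁/P₁ = 0.07418 L.
Adiabatic (γ = 7/5), T V^(γ−1) and P V^γ constant: T₂ = T₁·(P₂/P₁)^((γ−1)/γ) = 436.9 K; V₂ = V₁·(P₁/P₂)^(1/γ) = 0.1831 L.

T₂ ≈ 437 K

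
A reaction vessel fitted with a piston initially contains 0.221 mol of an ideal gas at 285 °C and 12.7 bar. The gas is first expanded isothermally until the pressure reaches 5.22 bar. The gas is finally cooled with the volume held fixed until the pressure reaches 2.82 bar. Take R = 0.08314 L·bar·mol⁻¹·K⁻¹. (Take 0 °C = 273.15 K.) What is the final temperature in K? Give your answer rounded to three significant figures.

Convert: T₁ = 558.1 K.
From PV = nRT: V₁ = nRT₁/P₁ = 0.8075 L.
Isothermal, so P V is constant: T₂ = T₁; V₂ = V₁·(P₁/P₂) = 1.965 L.
Isochoric, so P/T is constant: V₃ = V₂; T₃ = T₂·(P₃/P₂) = 301.5 K.

T₃ ≈ 302 K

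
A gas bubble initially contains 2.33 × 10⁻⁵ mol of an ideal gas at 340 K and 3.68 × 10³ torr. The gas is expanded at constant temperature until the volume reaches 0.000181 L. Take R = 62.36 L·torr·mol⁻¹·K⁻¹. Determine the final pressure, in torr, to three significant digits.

P₂ ≈ 2.73e+03 torr

From PV = nRT: V₁ = nRT₁/P₁ = 0.0001342 L.
T constant ⇒ Boyle's law P V = const: T₂ = T₁; P₂ = P₁·(V₁/V₂) = 2729 torr.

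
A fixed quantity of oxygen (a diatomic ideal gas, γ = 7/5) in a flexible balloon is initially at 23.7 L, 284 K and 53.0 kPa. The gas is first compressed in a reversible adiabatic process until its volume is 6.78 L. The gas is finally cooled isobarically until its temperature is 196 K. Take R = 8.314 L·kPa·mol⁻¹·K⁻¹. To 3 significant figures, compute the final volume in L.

V₃ ≈ 2.84 L

Adiabatic (γ = 7/5), T V^(γ−1) and P V^γ constant: T₂ = T₁·(V₁/V₂)^(γ−1) = 468.5 K; P₂ = P₁·(V₁/V₂)^γ = 305.6 kPa.
P constant ⇒ V ∝ T: P₃ = P₂; V₃ = V₂·(T₃/T₂) = 2.836 L.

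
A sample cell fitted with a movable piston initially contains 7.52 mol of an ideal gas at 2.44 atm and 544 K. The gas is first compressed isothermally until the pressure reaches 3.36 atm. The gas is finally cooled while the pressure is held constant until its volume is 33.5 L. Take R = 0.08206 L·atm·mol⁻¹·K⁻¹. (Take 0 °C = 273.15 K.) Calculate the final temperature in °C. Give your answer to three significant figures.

T₃ ≈ -90.7 °C

From PV = nRT: V₁ = nRT₁/P₁ = 137.6 L.
T constant ⇒ Boyle's law P V = const: T₂ = T₁; V₂ = V₁·(P₁/P₂) = 99.91 L.
Isobaric, so V/T is constant: P₃ = P₂; T₃ = T₂·(V₃/V₂) = 182.4 K.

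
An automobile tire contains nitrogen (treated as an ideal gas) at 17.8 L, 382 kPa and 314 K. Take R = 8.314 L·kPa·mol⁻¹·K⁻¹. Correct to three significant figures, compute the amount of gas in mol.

n ≈ 2.60 mol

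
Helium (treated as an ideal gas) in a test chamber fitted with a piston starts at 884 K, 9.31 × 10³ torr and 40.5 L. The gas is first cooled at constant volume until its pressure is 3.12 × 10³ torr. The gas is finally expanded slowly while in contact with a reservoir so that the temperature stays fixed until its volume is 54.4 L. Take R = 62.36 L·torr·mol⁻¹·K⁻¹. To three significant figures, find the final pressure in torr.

P₃ ≈ 2.32e+03 torr

V constant ⇒ P ∝ T: V₂ = V₁; T₂ = T₁·(P₂/P₁) = 296.2 K.
T constant ⇒ Boyle's law P V = const: T₃ = T₂; P₃ = P₂·(V₂/V₃) = 2323 torr.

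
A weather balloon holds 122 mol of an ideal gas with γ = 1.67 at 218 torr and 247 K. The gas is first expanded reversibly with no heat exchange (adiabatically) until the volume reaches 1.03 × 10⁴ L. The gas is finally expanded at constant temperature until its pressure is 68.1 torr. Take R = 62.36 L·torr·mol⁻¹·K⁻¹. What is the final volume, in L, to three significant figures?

V₃ ≈ 2.45e+04 L

From PV = nRT: V₁ = nRT₁/P₁ = 8620 L.
Reversible adiabatic, γ = 1.67: T₂ = T₁·(V₁/V₂)^(γ−1) = 219.2 K; P₂ = P₁·(V₁/V₂)^γ = 161.9 torr.
T constant ⇒ Boyle's law P V = const: T₃ = T₂; V₃ = V₂·(P₂/P₃) = 2.449e+04 L.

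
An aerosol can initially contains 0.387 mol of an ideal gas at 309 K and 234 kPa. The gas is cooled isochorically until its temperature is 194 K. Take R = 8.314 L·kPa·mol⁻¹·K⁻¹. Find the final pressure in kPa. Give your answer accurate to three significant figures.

P₂ ≈ 147 kPa

From PV = nRT: V₁ = nRT₁/P₁ = 4.249 L.
V constant ⇒ P ∝ T: V₂ = V₁; P₂ = P₁·(T₂/T₁) = 146.9 kPa.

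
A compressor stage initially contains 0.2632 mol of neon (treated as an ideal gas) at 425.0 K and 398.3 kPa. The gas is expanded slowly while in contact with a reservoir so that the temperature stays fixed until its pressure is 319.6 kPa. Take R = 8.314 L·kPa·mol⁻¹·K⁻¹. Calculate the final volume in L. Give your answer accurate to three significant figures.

From PV = nRT: V₁ = nRT₁/P₁ = 2.335 L.
Isothermal, so P V is constant: T₂ = T₁; V₂ = V₁·(P₁/P₂) = 2.910 L.

V₂ ≈ 2.91 L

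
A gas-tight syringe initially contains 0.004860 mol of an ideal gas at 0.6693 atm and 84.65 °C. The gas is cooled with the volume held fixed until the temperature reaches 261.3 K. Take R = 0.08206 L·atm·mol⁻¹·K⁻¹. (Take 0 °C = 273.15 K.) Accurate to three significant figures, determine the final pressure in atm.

P₂ ≈ 0.489 atm

Convert: T₁ = 357.8 K.
From PV = nRT: V₁ = nRT₁/P₁ = 0.2132 L.
V constant ⇒ P ∝ T: V₂ = V₁; P₂ = P₁·(T₂/T₁) = 0.4888 atm.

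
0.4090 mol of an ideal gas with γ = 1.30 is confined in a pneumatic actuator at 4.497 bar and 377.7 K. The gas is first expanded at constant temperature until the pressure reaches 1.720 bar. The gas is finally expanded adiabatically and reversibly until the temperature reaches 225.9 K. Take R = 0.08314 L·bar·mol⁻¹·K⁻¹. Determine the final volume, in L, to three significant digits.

V₃ ≈ 41.4 L

From PV = nRT: V₁ = nRT₁/P₁ = 2.856 L.
Isothermal, so P V is constant: T₂ = T₁; V₂ = V₁·(P₁/P₂) = 7.467 L.
Reversible adiabatic, γ = 1.30: P₃ = P₂·(T₃/T₂)^(γ/(γ−1)) = 0.1854 bar; V₃ = V₂·(T₂/T₃)^(1/(γ−1)) = 41.42 L.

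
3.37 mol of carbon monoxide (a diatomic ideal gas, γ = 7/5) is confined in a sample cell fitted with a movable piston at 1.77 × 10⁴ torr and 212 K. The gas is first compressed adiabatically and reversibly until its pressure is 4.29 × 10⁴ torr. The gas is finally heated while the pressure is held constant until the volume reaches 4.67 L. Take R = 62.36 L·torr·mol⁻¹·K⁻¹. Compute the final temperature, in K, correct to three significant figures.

T₃ ≈ 953 K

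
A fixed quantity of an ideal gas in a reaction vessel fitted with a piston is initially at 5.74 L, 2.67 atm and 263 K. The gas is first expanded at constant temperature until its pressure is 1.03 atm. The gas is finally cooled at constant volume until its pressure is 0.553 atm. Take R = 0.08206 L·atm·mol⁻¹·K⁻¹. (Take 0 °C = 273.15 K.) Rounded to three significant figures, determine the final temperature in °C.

T constant ⇒ Boyle's law P V = const: T₂ = T₁; V₂ = V₁·(P₁/P₂) = 14.88 L.
Isochoric, so P/T is constant: V₃ = V₂; T₃ = T₂·(P₃/P₂) = 141.2 K.

T₃ ≈ -132 °C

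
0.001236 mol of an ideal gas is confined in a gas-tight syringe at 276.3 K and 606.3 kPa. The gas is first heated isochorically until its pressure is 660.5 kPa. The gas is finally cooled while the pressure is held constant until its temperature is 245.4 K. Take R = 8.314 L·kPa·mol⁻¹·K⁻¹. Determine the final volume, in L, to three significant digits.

From PV = nRT: V₁ = nRT₁/P₁ = 0.004683 L.
V constant ⇒ P ∝ T: V₂ = V₁; T₂ = T₁·(P₂/P₁) = 301.0 K.
Isobaric, so V/T is constant: P₃ = P₂; V₃ = V₂·(T₃/T₂) = 0.003818 L.

V₃ ≈ 0.00382 L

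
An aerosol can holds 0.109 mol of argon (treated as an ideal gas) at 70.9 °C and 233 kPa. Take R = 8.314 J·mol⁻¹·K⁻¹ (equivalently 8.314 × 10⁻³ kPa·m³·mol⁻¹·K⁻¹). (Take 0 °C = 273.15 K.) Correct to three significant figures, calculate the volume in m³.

Convert: T = 344.05 K.
PV = nRT ⇒ V = nRT/P = (0.109 × 8.314 × 10⁻³ × 344.05) / 233

V ≈ 0.00134 m³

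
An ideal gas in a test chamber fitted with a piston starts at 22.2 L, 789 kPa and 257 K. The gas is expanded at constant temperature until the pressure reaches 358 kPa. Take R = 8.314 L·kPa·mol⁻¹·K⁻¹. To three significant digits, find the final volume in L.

V₂ ≈ 48.9 L

T constant ⇒ Boyle's law P V = const: T₂ = T₁; V₂ = V₁·(P₁/P₂) = 48.93 L.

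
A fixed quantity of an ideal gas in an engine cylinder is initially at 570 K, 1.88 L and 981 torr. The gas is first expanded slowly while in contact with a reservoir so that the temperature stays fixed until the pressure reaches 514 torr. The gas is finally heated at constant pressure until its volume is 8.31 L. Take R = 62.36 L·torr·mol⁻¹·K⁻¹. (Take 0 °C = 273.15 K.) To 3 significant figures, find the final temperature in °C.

T₃ ≈ 1.05e+03 °C

T constant ⇒ Boyle's law P V = const: T₂ = T₁; V₂ = V₁·(P₁/P₂) = 3.588 L.
P constant ⇒ V ∝ T: P₃ = P₂; T₃ = T₂·(V₃/V₂) = 1320 K.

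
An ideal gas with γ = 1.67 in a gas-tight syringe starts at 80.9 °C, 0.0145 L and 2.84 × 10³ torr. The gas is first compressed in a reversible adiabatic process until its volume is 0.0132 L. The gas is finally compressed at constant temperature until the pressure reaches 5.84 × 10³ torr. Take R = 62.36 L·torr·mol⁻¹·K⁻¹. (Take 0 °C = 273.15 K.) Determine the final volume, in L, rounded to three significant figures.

V₃ ≈ 0.00751 L

Convert: T₁ = 354.0 K.
Adiabatic (γ = 1.67), T V^(γ−1) and P V^γ constant: T₂ = T₁·(V₁/V₂)^(γ−1) = 377.0 K; P₂ = P₁·(V₁/V₂)^γ = 3322 torr.
Isothermal, so P V is constant: T₃ = T₂; V₃ = V₂·(P₂/P₃) = 0.007509 L.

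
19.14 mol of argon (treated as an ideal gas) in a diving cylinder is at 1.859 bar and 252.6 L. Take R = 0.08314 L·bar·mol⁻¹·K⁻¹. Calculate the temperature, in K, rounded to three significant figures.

PV = nRT ⇒ T = PV/(nR) = (1.859 × 252.6) / (19.14 × 0.08314)

T ≈ 295 K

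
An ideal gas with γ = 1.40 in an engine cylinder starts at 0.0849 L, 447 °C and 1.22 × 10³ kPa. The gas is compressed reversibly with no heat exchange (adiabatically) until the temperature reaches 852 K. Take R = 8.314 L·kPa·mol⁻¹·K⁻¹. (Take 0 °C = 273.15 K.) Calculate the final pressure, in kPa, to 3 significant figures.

P₂ ≈ 2.20e+03 kPa

Convert: T₁ = 720.1 K.
Reversible adiabatic, γ = 1.40: P₂ = P₁·(T₂/T₁)^(γ/(γ−1)) = 2197 kPa; V₂ = V₁·(T₁/T₂)^(1/(γ−1)) = 0.05577 L.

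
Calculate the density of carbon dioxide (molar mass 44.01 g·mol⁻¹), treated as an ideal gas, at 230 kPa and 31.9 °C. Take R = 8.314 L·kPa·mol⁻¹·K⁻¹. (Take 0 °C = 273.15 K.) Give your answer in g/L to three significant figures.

ρ ≈ 3.99 g/L

ρ = PM/(RT) = (230 × 44.01) / (8.314 × 305.0)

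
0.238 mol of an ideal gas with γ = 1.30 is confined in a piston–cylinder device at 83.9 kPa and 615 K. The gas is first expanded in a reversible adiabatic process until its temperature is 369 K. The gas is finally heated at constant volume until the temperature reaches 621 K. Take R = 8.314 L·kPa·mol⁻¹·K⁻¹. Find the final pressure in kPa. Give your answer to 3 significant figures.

From PV = nRT: V₁ = nRT₁/P₁ = 14.50 L.
Reversible adiabatic, γ = 1.30: P₂ = P₁·(T₂/T₁)^(γ/(γ−1)) = 9.171 kPa; V₂ = V₁·(T₁/T₂)^(1/(γ−1)) = 79.62 L.
Isochoric, so P/T is constant: V₃ = V₂; P₃ = P₂·(T₃/T₂) = 15.43 kPa.

P₃ ≈ 15.4 kPa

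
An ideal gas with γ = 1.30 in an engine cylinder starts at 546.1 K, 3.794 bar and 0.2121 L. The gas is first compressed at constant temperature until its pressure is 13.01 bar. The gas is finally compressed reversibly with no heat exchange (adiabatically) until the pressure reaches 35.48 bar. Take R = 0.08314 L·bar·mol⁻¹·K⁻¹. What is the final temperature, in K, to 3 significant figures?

Isothermal, so P V is constant: T₂ = T₁; V₂ = V₁·(P₁/P₂) = 0.06185 L.
Adiabatic (γ = 1.30), T V^(γ−1) and P V^γ constant: T₃ = T₂·(P₃/P₂)^((γ−1)/γ) = 688.4 K; V₃ = V₂·(P₂/P₃)^(1/γ) = 0.02859 L.

T₃ ≈ 688 K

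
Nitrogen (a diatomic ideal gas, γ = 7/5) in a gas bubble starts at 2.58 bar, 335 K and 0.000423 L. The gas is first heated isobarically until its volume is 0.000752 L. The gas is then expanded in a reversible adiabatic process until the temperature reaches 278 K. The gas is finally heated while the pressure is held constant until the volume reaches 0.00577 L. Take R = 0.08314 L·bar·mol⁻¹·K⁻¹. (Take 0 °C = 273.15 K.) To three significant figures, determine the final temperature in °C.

T₄ ≈ 44.4 °C

P constant ⇒ V ∝ T: P₂ = P₁; T₂ = T₁·(V₂/V₁) = 595.6 K.
Adiabatic (γ = 7/5), T V^(γ−1) and P V^γ constant: P₃ = P₂·(T₃/T₂)^(γ/(γ−1)) = 0.1793 bar; V₃ = V₂·(T₂/T₃)^(1/(γ−1)) = 0.005051 L.
Isobaric, so V/T is constant: P₄ = P₃; T₄ = T₃·(V₄/V₃) = 317.5 K.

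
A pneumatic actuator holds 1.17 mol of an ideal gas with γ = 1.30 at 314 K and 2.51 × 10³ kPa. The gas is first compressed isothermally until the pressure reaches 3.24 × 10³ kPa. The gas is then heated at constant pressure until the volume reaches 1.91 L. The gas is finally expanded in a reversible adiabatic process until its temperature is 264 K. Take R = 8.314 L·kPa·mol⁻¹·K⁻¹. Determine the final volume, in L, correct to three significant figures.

From PV = nRT: V₁ = nRT₁/P₁ = 1.217 L.
Isothermal, so P V is constant: T₂ = T₁; V₂ = V₁·(P₁/P₂) = 0.9427 L.
P constant ⇒ V ∝ T: P₃ = P₂; T₃ = T₂·(V₃/V₂) = 636.2 K.
Reversible adiabatic, γ = 1.30: P₄ = P₃·(T₄/T₃)^(γ/(γ−1)) = 71.66 kPa; V₄ = V₃·(T₃/T₄)^(1/(γ−1)) = 35.83 L.

V₄ ≈ 35.8 L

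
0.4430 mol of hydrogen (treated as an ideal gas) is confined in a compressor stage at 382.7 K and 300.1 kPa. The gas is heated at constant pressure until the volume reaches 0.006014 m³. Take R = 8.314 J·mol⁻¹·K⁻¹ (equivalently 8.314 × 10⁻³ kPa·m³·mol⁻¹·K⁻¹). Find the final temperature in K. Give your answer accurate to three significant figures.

From PV = nRT: V₁ = nRT₁/P₁ = 0.004697 m³.
Isobaric, so V/T is constant: P₂ = P₁; T₂ = T₁·(V₂/V₁) = 490.0 K.

T₂ ≈ 490 K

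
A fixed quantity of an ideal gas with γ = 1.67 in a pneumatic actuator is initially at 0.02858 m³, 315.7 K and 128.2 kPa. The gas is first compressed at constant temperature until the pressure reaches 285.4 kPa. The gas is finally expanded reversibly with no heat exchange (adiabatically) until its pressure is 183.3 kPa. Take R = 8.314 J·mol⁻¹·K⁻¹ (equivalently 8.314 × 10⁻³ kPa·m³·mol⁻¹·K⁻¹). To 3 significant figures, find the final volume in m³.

V₃ ≈ 0.0167 m³

Isothermal, so P V is constant: T₂ = T₁; V₂ = V₁·(P₁/P₂) = 0.01284 m³.
Adiabatic (γ = 1.67), T V^(γ−1) and P V^γ constant: T₃ = T₂·(P₃/P₂)^((γ−1)/γ) = 264.3 K; V₃ = V₂·(P₂/P₃)^(1/γ) = 0.01674 m³.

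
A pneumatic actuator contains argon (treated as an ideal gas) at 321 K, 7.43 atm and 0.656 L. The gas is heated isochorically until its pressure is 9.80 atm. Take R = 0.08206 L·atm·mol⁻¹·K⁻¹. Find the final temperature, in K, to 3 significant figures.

T₂ ≈ 423 K

V constant ⇒ P ∝ T: V₂ = V₁; T₂ = T₁·(P₂/P₁) = 423.4 K.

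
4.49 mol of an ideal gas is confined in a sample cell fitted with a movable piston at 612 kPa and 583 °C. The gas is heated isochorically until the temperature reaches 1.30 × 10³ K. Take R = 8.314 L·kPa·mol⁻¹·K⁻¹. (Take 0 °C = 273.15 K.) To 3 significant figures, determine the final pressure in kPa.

Convert: T₁ = 856.1 K.
From PV = nRT: V₁ = nRT₁/P₁ = 52.22 L.
Isochoric, so P/T is constant: V₂ = V₁; P₂ = P₁·(T₂/T₁) = 929.3 kPa.

P₂ ≈ 929 kPa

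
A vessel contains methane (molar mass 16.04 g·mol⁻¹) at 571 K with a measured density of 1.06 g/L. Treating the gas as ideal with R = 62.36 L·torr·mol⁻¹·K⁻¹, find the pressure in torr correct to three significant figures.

ρ = PM/(RT) ⇒ P = ρRT/M = (1.06 × 62.36 × 571.0) / 16.04

P ≈ 2.35e+03 torr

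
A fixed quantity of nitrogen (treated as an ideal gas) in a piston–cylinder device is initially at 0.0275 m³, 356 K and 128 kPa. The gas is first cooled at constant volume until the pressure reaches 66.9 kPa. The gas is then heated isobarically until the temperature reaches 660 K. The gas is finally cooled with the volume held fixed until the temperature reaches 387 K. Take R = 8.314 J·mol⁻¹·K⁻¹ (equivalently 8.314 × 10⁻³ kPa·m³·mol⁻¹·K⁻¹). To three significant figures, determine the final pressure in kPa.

V constant ⇒ P ∝ T: V₂ = V₁; T₂ = T₁·(P₂/P₁) = 186.1 K.
P constant ⇒ V ∝ T: P₃ = P₂; V₃ = V₂·(T₃/T₂) = 0.09755 m³.
V constant ⇒ P ∝ T: V₄ = V₃; P₄ = P₃·(T₄/T₃) = 39.23 kPa.

P₄ ≈ 39.2 kPa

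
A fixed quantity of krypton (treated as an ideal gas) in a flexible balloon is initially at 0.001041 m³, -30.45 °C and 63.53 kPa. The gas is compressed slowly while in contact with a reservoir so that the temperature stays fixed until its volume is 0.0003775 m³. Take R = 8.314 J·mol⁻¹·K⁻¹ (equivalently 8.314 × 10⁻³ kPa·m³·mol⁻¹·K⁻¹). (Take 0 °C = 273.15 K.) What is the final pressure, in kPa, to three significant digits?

Convert: T₁ = 242.7 K.
Isothermal, so P V is constant: T₂ = T₁; P₂ = P₁·(V₁/V₂) = 175.2 kPa.

P₂ ≈ 175 kPa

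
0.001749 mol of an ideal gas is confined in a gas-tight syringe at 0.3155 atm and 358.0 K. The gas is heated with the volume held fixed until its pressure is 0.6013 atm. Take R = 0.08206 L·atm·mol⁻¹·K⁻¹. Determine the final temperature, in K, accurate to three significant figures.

From PV = nRT: V₁ = nRT₁/P₁ = 0.1629 L.
V constant ⇒ P ∝ T: V₂ = V₁; T₂ = T₁·(P₂/P₁) = 682.3 K.

T₂ ≈ 682 K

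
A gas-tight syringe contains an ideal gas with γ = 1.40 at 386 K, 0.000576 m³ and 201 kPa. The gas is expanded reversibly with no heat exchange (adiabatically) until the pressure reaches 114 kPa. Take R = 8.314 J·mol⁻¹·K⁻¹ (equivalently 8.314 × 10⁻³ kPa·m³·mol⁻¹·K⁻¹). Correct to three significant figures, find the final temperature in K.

T₂ ≈ 328 K

Adiabatic (γ = 1.40), T V^(γ−1) and P V^γ constant: T₂ = T₁·(P₂/P₁)^((γ−1)/γ) = 328.3 K; V₂ = V₁·(P₁/P₂)^(1/γ) = 0.0008637 m³.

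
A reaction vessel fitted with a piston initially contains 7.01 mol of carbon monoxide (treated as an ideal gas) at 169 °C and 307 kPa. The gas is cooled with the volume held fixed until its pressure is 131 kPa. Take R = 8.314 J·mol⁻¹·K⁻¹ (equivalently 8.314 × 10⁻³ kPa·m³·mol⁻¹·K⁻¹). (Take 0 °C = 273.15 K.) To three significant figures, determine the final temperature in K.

T₂ ≈ 189 K

Convert: T₁ = 442.1 K.
From PV = nRT: V₁ = nRT₁/P₁ = 0.08394 m³.
V constant ⇒ P ∝ T: V₂ = V₁; T₂ = T₁·(P₂/P₁) = 188.7 K.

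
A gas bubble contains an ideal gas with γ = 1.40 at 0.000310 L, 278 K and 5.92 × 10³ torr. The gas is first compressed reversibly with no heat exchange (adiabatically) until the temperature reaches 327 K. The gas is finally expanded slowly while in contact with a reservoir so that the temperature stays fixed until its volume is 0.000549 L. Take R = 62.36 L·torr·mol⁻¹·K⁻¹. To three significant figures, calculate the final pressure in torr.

Adiabatic (γ = 1.40), T V^(γ−1) and P V^γ constant: P₂ = P₁·(T₂/T₁)^(γ/(γ−1)) = 1.045e+04 torr; V₂ = V₁·(T₁/T₂)^(1/(γ−1)) = 0.0002066 L.
T constant ⇒ Boyle's law P V = const: T₃ = T₂; P₃ = P₂·(V₂/V₃) = 3932 torr.

P₃ ≈ 3.93e+03 torr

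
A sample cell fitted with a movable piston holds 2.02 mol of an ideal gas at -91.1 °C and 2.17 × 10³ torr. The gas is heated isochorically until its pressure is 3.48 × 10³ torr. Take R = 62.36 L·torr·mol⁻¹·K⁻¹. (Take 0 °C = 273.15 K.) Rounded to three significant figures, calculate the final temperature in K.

Convert: T₁ = 182.0 K.
From PV = nRT: V₁ = nRT₁/P₁ = 10.57 L.
Isochoric, so P/T is constant: V₂ = V₁; T₂ = T₁·(P₂/P₁) = 292.0 K.

T₂ ≈ 292 K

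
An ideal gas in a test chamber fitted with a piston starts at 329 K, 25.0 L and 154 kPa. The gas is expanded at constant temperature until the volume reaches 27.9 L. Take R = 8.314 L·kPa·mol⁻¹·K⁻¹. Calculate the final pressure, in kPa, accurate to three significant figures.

P₂ ≈ 138 kPa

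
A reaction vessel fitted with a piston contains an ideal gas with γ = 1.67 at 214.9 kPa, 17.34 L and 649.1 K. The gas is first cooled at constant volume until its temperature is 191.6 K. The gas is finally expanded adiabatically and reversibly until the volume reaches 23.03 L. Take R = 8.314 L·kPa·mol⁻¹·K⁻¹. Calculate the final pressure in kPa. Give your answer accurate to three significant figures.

Isochoric, so P/T is constant: V₂ = V₁; P₂ = P₁·(T₂/T₁) = 63.43 kPa.
Adiabatic (γ = 1.67), T V^(γ−1) and P V^γ constant: T₃ = T₂·(V₂/V₃)^(γ−1) = 158.4 K; P₃ = P₂·(V₂/V₃)^γ = 39.49 kPa.

P₃ ≈ 39.5 kPa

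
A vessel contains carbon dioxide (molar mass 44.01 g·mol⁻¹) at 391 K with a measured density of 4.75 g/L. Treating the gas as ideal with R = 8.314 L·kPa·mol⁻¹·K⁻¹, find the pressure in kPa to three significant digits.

P ≈ 351 kPa

ρ = PM/(RT) ⇒ P = ρRT/M = (4.75 × 8.314 × 391.0) / 44.01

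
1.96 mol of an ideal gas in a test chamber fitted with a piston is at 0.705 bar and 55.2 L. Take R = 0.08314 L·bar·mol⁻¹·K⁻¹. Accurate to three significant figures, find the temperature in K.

T ≈ 239 K

PV = nRT ⇒ T = PV/(nR) = (0.705 × 55.2) / (1.96 × 0.08314)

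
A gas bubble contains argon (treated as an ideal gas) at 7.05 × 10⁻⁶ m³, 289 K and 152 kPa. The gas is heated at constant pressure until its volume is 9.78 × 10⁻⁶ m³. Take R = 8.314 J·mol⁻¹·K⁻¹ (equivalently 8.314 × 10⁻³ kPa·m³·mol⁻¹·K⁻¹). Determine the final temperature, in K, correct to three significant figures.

T₂ ≈ 401 K

P constant ⇒ V ∝ T: P₂ = P₁; T₂ = T₁·(V₂/V₁) = 400.9 K.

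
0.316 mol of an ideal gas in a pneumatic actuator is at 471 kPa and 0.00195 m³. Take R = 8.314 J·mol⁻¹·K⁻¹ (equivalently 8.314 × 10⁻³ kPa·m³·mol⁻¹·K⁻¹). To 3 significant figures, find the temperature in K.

PV = nRT ⇒ T = PV/(nR) = (471 × 0.00195) / (0.316 × 8.314 × 10⁻³)

T ≈ 350 K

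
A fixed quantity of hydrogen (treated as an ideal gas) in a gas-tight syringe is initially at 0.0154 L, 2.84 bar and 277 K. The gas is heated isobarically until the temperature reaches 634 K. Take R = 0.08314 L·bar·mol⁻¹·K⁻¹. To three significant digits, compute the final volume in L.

V₂ ≈ 0.0352 L

Isobaric, so V/T is constant: P₂ = P₁; V₂ = V₁·(T₂/T₁) = 0.03525 L.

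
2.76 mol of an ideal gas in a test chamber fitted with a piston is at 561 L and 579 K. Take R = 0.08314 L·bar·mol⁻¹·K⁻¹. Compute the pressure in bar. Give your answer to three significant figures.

PV = nRT ⇒ P = nRT/V = (2.76 × 0.08314 × 579) / 561

P ≈ 0.237 bar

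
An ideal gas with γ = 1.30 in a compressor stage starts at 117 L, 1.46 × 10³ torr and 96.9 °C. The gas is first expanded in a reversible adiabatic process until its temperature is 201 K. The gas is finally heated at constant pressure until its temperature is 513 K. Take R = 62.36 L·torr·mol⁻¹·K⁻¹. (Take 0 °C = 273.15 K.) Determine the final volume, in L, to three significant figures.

Convert: T₁ = 370.0 K.
Reversible adiabatic, γ = 1.30: P₂ = P₁·(T₂/T₁)^(γ/(γ−1)) = 103.7 torr; V₂ = V₁·(T₁/T₂)^(1/(γ−1)) = 894.8 L.
Isobaric, so V/T is constant: P₃ = P₂; V₃ = V₂·(T₃/T₂) = 2284 L.

V₃ ≈ 2.28e+03 L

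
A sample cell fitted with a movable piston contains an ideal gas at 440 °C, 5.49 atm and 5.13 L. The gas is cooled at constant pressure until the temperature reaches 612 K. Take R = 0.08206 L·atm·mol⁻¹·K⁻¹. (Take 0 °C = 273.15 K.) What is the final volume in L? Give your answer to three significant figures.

V₂ ≈ 4.40 L

Convert: T₁ = 713.1 K.
Isobaric, so V/T is constant: P₂ = P₁; V₂ = V₁·(T₂/T₁) = 4.402 L.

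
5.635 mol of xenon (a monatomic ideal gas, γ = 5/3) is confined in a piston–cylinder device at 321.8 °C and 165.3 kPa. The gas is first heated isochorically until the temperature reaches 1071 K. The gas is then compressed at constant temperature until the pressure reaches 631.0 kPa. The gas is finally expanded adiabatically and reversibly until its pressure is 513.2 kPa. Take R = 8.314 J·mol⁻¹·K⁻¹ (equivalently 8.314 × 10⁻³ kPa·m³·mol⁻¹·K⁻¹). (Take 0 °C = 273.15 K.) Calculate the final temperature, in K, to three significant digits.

Convert: T₁ = 595.0 K.
From PV = nRT: V₁ = nRT₁/P₁ = 0.1686 m³.
V constant ⇒ P ∝ T: V₂ = V₁; P₂ = P₁·(T₂/T₁) = 297.6 kPa.
T constant ⇒ Boyle's law P V = const: T₃ = T₂; V₃ = V₂·(P₂/P₃) = 0.07952 m³.
Reversible adiabatic, γ = 5/3: T₄ = T₃·(P₄/P₃)^((γ−1)/γ) = 986.0 K; V₄ = V₃·(P₃/P₄)^(1/γ) = 0.09001 m³.

T₄ ≈ 986 K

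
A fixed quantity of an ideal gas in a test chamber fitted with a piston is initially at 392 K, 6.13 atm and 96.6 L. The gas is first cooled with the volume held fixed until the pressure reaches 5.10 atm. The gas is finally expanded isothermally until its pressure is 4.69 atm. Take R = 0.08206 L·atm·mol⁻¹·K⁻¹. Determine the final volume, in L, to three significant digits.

Isochoric, so P/T is constant: V₂ = V₁; T₂ = T₁·(P₂/P₁) = 326.1 K.
T constant ⇒ Boyle's law P V = const: T₃ = T₂; V₃ = V₂·(P₂/P₃) = 105.0 L.

V₃ ≈ 105 L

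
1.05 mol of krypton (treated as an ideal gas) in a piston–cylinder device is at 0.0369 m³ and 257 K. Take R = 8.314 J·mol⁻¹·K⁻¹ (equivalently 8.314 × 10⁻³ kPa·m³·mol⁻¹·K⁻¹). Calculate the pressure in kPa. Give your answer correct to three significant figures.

P ≈ 60.8 kPa

PV = nRT ⇒ P = nRT/V = (1.05 × 8.314 × 10⁻³ × 257) / 0.0369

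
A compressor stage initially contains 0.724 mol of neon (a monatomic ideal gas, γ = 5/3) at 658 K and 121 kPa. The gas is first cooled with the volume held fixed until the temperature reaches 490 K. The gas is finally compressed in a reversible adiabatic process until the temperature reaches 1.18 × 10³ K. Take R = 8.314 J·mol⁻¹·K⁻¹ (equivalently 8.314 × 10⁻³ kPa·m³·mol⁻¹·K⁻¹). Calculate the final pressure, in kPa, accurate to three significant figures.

From PV = nRT: V₁ = nRT₁/P₁ = 0.03273 m³.
V constant ⇒ P ∝ T: V₂ = V₁; P₂ = P₁·(T₂/T₁) = 90.11 kPa.
Adiabatic (γ = 5/3), T V^(γ−1) and P V^γ constant: P₃ = P₂·(T₃/T₂)^(γ/(γ−1)) = 810.9 kPa; V₃ = V₂·(T₂/T₃)^(1/(γ−1)) = 0.008759 m³.

P₃ ≈ 811 kPa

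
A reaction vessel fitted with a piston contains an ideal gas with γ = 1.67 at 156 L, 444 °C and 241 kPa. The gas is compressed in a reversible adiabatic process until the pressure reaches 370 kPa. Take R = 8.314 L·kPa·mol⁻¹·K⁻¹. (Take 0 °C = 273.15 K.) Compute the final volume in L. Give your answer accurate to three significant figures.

V₂ ≈ 121 L

Convert: T₁ = 717.1 K.
Adiabatic (γ = 1.67), T V^(γ−1) and P V^γ constant: T₂ = T₁·(P₂/P₁)^((γ−1)/γ) = 851.7 K; V₂ = V₁·(P₁/P₂)^(1/γ) = 120.7 L.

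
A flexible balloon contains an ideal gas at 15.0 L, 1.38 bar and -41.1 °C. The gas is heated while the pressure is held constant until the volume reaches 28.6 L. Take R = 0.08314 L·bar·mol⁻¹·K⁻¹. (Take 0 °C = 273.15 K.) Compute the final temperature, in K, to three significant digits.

Convert: T₁ = 232.0 K.
P constant ⇒ V ∝ T: P₂ = P₁; T₂ = T₁·(V₂/V₁) = 442.4 K.

T₂ ≈ 442 K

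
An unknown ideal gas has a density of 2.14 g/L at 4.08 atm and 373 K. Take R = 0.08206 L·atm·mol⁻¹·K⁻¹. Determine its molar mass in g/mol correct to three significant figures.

ρ = PM/(RT) ⇒ M = ρRT/P = (2.14 × 0.08206 × 373.0) / 4.08

M ≈ 16.1 g/mol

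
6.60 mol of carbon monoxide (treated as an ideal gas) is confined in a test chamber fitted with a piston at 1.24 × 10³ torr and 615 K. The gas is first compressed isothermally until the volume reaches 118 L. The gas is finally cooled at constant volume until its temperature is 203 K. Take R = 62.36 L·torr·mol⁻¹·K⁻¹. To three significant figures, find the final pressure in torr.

From PV = nRT: V₁ = nRT₁/P₁ = 204.1 L.
T constant ⇒ Boyle's law P V = const: T₂ = T₁; P₂ = P₁·(V₁/V₂) = 2145 torr.
Isochoric, so P/T is constant: V₃ = V₂; P₃ = P₂·(T₃/T₂) = 708.1 torr.

P₃ ≈ 708 torr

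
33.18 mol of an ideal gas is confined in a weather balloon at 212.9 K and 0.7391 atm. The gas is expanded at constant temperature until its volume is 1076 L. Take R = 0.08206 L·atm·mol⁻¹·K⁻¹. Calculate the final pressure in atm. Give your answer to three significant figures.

From PV = nRT: V₁ = nRT₁/P₁ = 784.3 L.
T constant ⇒ Boyle's law P V = const: T₂ = T₁; P₂ = P₁·(V₁/V₂) = 0.5387 atm.

P₂ ≈ 0.539 atm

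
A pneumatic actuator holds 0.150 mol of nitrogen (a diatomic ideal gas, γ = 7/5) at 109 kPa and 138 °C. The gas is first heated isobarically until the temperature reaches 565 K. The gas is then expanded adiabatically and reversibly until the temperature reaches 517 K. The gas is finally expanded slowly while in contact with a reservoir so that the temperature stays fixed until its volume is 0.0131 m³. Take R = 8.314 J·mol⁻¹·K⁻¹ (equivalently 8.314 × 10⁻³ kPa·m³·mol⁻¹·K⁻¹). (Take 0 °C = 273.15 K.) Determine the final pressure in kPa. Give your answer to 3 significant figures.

Convert: T₁ = 411.1 K.
From PV = nRT: V₁ = nRT₁/P₁ = 0.004704 m³.
Isobaric, so V/T is constant: P₂ = P₁; V₂ = V₁·(T₂/T₁) = 0.006464 m³.
Reversible adiabatic, γ = 7/5: P₃ = P₂·(T₃/T₂)^(γ/(γ−1)) = 79.89 kPa; V₃ = V₂·(T₂/T₃)^(1/(γ−1)) = 0.008071 m³.
T constant ⇒ Boyle's law P V = const: T₄ = T₃; P₄ = P₃·(V₃/V₄) = 49.22 kPa.

P₄ ≈ 49.2 kPa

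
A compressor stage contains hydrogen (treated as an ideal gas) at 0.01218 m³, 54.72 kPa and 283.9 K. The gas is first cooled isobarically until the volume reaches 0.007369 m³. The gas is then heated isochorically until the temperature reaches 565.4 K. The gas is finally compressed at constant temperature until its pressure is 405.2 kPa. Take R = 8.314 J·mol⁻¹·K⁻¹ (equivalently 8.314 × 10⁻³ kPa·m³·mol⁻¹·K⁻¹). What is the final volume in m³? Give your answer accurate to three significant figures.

P constant ⇒ V ∝ T: P₂ = P₁; T₂ = T₁·(V₂/V₁) = 171.8 K.
V constant ⇒ P ∝ T: V₃ = V₂; P₃ = P₂·(T₃/T₂) = 180.1 kPa.
T constant ⇒ Boyle's law P V = const: T₄ = T₃; V₄ = V₃·(P₃/P₄) = 0.003276 m³.

V₄ ≈ 0.00328 m³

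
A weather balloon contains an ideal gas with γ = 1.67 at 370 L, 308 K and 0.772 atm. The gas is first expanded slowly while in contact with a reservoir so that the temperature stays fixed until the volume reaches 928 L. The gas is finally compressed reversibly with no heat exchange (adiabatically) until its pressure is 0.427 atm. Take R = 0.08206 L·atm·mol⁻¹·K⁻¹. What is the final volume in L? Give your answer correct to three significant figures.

V₃ ≈ 763 L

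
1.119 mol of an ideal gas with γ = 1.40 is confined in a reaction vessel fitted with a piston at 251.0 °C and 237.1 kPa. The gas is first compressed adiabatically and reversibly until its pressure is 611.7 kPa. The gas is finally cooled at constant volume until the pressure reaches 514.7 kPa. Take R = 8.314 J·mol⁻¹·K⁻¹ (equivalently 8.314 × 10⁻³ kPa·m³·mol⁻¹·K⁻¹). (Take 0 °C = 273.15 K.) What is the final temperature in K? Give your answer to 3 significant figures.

Convert: T₁ = 524.1 K.
From PV = nRT: V₁ = nRT₁/P₁ = 0.02057 m³.
Reversible adiabatic, γ = 1.40: T₂ = T₁·(P₂/P₁)^((γ−1)/γ) = 687.2 K; V₂ = V₁·(P₁/P₂)^(1/γ) = 0.01045 m³.
V constant ⇒ P ∝ T: V₃ = V₂; T₃ = T₂·(P₃/P₂) = 578.2 K.

T₃ ≈ 578 K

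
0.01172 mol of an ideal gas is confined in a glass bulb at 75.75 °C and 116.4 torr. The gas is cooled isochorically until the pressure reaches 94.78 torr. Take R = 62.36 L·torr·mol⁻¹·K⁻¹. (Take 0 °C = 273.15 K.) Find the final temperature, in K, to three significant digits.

T₂ ≈ 284 K

Convert: T₁ = 348.9 K.
From PV = nRT: V₁ = nRT₁/P₁ = 2.191 L.
Isochoric, so P/T is constant: V₂ = V₁; T₂ = T₁·(P₂/P₁) = 284.1 K.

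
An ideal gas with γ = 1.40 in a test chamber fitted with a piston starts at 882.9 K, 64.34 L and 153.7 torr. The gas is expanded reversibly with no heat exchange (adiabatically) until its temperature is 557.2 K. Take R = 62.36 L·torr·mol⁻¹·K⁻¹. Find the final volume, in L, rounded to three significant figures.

V₂ ≈ 203 L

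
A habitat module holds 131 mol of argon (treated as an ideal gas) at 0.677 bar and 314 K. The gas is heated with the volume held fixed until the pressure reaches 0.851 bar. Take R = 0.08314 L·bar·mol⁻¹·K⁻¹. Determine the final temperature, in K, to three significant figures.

T₂ ≈ 395 K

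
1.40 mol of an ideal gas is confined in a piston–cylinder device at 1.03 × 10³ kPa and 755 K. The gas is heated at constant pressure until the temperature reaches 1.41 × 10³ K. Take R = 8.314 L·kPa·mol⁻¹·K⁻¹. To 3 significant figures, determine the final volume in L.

V₂ ≈ 15.9 L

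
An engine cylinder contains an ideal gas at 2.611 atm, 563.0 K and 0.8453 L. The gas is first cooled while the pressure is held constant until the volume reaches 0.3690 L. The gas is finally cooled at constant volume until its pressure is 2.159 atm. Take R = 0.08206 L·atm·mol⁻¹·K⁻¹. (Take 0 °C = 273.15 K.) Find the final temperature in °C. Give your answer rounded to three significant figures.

Isobaric, so V/T is constant: P₂ = P₁; T₂ = T₁·(V₂/V₁) = 245.8 K.
V constant ⇒ P ∝ T: V₃ = V₂; T₃ = T₂·(P₃/P₂) = 203.2 K.

T₃ ≈ -69.9 °C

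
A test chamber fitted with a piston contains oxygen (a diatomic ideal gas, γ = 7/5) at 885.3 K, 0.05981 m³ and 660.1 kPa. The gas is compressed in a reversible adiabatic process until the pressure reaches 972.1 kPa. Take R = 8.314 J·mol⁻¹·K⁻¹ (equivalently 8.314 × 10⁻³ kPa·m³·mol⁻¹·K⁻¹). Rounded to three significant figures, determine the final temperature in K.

Adiabatic (γ = 7/5), T V^(γ−1) and P V^γ constant: T₂ = T₁·(P₂/P₁)^((γ−1)/γ) = 988.8 K; V₂ = V₁·(P₁/P₂)^(1/γ) = 0.04536 m³.

T₂ ≈ 989 K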